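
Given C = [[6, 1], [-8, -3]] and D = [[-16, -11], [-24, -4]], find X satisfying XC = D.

Since C sits to the right of X, X = DC⁻¹.
C has determinant -10; C⁻¹ = [[3/10, 1/10], [-4/5, -3/5]].
X = DC⁻¹ = [[-16, -11], [-24, -4]] · [[3/10, 1/10], [-4/5, -3/5]] = [[4, 5], [-4, 0]].

X = [[4, 5], [-4, 0]]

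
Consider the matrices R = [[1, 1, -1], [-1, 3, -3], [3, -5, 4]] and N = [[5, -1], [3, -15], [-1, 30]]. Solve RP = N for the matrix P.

Left-multiplying both sides by R⁻¹ gives P = R⁻¹N.
det R = -4; the adjugate gives R⁻¹ = [[3/4, -1/4, 0], [5/4, -7/4, -1], [1, -2, -1]].
P = R⁻¹N = [[3/4, -1/4, 0], [5/4, -7/4, -1], [1, -2, -1]] · [[5, -1], [3, -15], [-1, 30]] = [[3, 3], [2, -5], [0, -1]].

P = [[3, 3], [2, -5], [0, -1]]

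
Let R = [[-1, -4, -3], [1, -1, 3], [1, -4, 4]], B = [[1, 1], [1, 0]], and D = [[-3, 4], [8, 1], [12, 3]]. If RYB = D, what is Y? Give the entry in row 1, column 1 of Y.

Left-multiply by R⁻¹ and right-multiply by B⁻¹: Y = R⁻¹DB⁻¹.
R has determinant 5; R⁻¹ = [[8/5, 28/5, -3], [-1/5, -1/5, 0], [-3/5, -8/5, 1]].
B has determinant -1; B⁻¹ = [[0, 1], [1, -1]].
R⁻¹D = [[4, 3], [-1, -1], [1, -1]].
Y = (R⁻¹D)B⁻¹ = [[3, 1], [-1, 0], [-1, 2]].

3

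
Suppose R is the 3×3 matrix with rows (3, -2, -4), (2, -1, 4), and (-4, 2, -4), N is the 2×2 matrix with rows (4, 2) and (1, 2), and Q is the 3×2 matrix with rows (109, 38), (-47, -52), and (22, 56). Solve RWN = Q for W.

W = [[4, -3], [-1, 5], [-4, -2]]

Isolating W: multiply by R⁻¹ from the left and N⁻¹ from the right, so W = R⁻¹QN⁻¹.
det R = 4; the adjugate gives R⁻¹ = [[-1, -4, -3], [-2, -7, -5], [0, 1/2, 1/4]].
det N = 6, so N⁻¹ = [[1/3, -1/3], [-1/6, 2/3]].
R⁻¹Q = [[13, 2], [1, 8], [-18, -12]].
W = (R⁻¹Q)N⁻¹ = [[4, -3], [-1, 5], [-4, -2]].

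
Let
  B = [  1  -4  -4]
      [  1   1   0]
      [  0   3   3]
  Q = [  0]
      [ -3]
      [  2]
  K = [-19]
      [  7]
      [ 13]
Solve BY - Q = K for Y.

BY = K + Q = [[-19], [4], [15]].
Since B multiplies Y on the left, Y = B⁻¹(K + Q).
B has determinant 3; B⁻¹ = [[1, 0, 4/3], [-1, 1, -4/3], [1, -1, 5/3]].
Y = B⁻¹(K + Q) = [[1], [3], [2]].

Y = [[1], [3], [2]]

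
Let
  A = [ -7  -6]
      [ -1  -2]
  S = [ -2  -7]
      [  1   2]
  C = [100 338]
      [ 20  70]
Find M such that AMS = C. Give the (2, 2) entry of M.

1

M = A⁻¹CS⁻¹ (apply A⁻¹ on the left and S⁻¹ on the right).
A has determinant 8; A⁻¹ = [[-1/4, 3/4], [1/8, -7/8]].
det S = 3, so S⁻¹ = [[2/3, 7/3], [-1/3, -2/3]].
A⁻¹C = [[-10, -32], [-5, -19]].
M = (A⁻¹C)S⁻¹ = [[4, -2], [3, 1]].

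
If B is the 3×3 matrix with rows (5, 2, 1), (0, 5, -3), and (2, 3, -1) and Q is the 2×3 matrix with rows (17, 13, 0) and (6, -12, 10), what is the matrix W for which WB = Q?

W = [[5, 3, -4], [2, -2, -2]]

Since B sits to the right of W, W = QB⁻¹.
B has determinant -2; B⁻¹ = [[-2, -5/2, 11/2], [3, 7/2, -15/2], [5, 11/2, -25/2]].
W = QB⁻¹ = [[17, 13, 0], [6, -12, 10]] · [[-2, -5/2, 11/2], [3, 7/2, -15/2], [5, 11/2, -25/2]] = [[5, 3, -4], [2, -2, -2]].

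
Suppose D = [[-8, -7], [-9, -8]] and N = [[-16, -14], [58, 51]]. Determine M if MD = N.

M = [[2, 0], [-5, -2]]

Since D sits to the right of M, M = ND⁻¹.
det D = 1, so D⁻¹ = [[-8, 7], [9, -8]].
M = ND⁻¹ = [[-16, -14], [58, 51]] · [[-8, 7], [9, -8]] = [[2, 0], [-5, -2]].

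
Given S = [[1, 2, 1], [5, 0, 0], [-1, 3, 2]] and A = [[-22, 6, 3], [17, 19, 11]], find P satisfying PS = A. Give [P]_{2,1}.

5

Since S sits to the right of P, P = AS⁻¹.
det S = -5; the adjugate gives S⁻¹ = [[0, 1/5, 0], [2, -3/5, -1], [-3, 1, 2]].
P = AS⁻¹ = [[-22, 6, 3], [17, 19, 11]] · [[0, 1/5, 0], [2, -3/5, -1], [-3, 1, 2]] = [[3, -5, 0], [5, 3, 3]].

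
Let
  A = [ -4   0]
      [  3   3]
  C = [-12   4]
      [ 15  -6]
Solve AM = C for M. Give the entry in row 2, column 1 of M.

2

Since A multiplies M on the left, M = A⁻¹C.
A has determinant -12; A⁻¹ = [[-1/4, 0], [1/4, 1/3]].
M = A⁻¹C = [[-1/4, 0], [1/4, 1/3]] · [[-12, 4], [15, -6]] = [[3, -1], [2, -1]].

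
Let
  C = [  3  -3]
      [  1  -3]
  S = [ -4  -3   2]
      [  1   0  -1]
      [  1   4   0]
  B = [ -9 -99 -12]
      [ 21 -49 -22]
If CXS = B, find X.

Isolating X: multiply by C⁻¹ from the left and S⁻¹ from the right, so X = C⁻¹BS⁻¹.
det C = -6, so C⁻¹ = [[1/2, -1/2], [1/6, -1/2]].
det S = -5, so S⁻¹ = [[-4/5, -8/5, -3/5], [1/5, 2/5, 2/5], [-4/5, -13/5, -3/5]].
C⁻¹B = [[-15, -25, 5], [-12, 8, 9]].
X = (C⁻¹B)S⁻¹ = [[3, 1, -4], [4, -1, 5]].

X = [[3, 1, -4], [4, -1, 5]]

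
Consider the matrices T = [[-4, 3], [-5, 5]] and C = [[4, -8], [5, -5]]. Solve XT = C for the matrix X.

T is on the right of X, so right-multiply by T⁻¹: X = CT⁻¹.
det T = -5, so T⁻¹ = [[-1, 3/5], [-1, 4/5]].
X = CT⁻¹ = [[4, -8], [5, -5]] · [[-1, 3/5], [-1, 4/5]] = [[4, -4], [0, -1]].

X = [[4, -4], [0, -1]]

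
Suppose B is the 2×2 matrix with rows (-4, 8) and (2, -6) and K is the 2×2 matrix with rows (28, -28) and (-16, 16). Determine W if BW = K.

W = [[-5, 5], [1, -1]]

Left-multiplying both sides by B⁻¹ gives W = B⁻¹K.
det B = 8, so B⁻¹ = [[-3/4, -1], [-1/4, -1/2]].
W = B⁻¹K = [[-3/4, -1], [-1/4, -1/2]] · [[28, -28], [-16, 16]] = [[-5, 5], [1, -1]].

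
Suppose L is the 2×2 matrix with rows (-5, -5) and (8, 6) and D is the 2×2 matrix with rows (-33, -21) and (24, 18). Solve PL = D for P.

L is on the right of P, so right-multiply by L⁻¹: P = DL⁻¹.
det L = 10; the adjugate gives L⁻¹ = [[3/5, 1/2], [-4/5, -1/2]].
P = DL⁻¹ = [[-33, -21], [24, 18]] · [[3/5, 1/2], [-4/5, -1/2]] = [[-3, -6], [0, 3]].

P = [[-3, -6], [0, 3]]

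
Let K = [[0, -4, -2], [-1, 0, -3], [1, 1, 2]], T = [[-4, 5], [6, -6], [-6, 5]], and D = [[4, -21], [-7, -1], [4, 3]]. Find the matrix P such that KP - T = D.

P = [[-5, 1], [-1, 3], [2, 2]]

KP = D + T = [[0, -16], [-1, -7], [-2, 8]].
Left-multiplying both sides by K⁻¹ gives P = K⁻¹(D + T).
K has determinant 6; K⁻¹ = [[1/2, 1, 2], [-1/6, 1/3, 1/3], [-1/6, -2/3, -2/3]].
P = K⁻¹(D + T) = [[-5, 1], [-1, 3], [2, 2]].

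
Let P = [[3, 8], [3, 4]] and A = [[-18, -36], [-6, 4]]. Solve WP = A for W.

W = [[-3, -3], [3, -5]]

Since P sits to the right of W, W = AP⁻¹.
P has determinant -12; P⁻¹ = [[-1/3, 2/3], [1/4, -1/4]].
W = AP⁻¹ = [[-18, -36], [-6, 4]] · [[-1/3, 2/3], [1/4, -1/4]] = [[-3, -3], [3, -5]].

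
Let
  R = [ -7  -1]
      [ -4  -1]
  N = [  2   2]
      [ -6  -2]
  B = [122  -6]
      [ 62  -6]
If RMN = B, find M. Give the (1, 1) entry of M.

5

M = R⁻¹BN⁻¹ (apply R⁻¹ on the left and N⁻¹ on the right).
det R = 3; the adjugate gives R⁻¹ = [[-1/3, 1/3], [4/3, -7/3]].
det N = 8, so N⁻¹ = [[-1/4, -1/4], [3/4, 1/4]].
R⁻¹B = [[-20, 0], [18, 6]].
M = (R⁻¹B)N⁻¹ = [[5, 5], [0, -3]].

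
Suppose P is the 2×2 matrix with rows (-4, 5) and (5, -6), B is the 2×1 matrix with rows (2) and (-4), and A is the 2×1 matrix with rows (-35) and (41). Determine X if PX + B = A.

PX = A − B = [[-37], [45]].
P is on the left of X, so left-multiply by P⁻¹: X = P⁻¹(A − B).
P has determinant -1; P⁻¹ = [[6, 5], [5, 4]].
X = P⁻¹(A − B) = [[3], [-5]].

X = [[3], [-5]]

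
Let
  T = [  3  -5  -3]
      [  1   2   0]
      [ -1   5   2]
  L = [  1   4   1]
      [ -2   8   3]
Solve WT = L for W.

Since T sits to the right of W, W = LT⁻¹.
T has determinant 1; T⁻¹ = [[4, -5, 6], [-2, 3, -3], [7, -10, 11]].
W = LT⁻¹ = [[1, 4, 1], [-2, 8, 3]] · [[4, -5, 6], [-2, 3, -3], [7, -10, 11]] = [[3, -3, 5], [-3, 4, -3]].

W = [[3, -3, 5], [-3, 4, -3]]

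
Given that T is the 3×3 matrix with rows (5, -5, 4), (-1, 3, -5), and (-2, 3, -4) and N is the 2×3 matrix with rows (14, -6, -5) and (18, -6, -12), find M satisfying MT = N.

M = [[3, 5, -2], [6, 4, 4]]

Right-multiplying both sides by T⁻¹ gives M = NT⁻¹.
det T = -3, so T⁻¹ = [[-1, 8/3, -13/3], [-2, 4, -7], [-1, 5/3, -10/3]].
M = NT⁻¹ = [[14, -6, -5], [18, -6, -12]] · [[-1, 8/3, -13/3], [-2, 4, -7], [-1, 5/3, -10/3]] = [[3, 5, -2], [6, 4, 4]].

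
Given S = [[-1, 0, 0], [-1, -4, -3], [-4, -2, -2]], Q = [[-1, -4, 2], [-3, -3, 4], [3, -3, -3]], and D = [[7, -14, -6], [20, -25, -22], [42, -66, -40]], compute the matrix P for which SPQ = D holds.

P = S⁻¹DQ⁻¹ (apply S⁻¹ on the left and Q⁻¹ on the right).
det S = -2; the adjugate gives S⁻¹ = [[-1, 0, 0], [-5, -1, 3/2], [7, 1, -2]].
Q has determinant 3; Q⁻¹ = [[7, -6, -10/3], [1, -1, -2/3], [6, -5, -3]].
S⁻¹D = [[-7, 14, 6], [8, -4, -8], [-15, 9, 16]].
P = (S⁻¹D)Q⁻¹ = [[1, -2, -4], [4, -4, 0], [0, 1, -4]].

P = [[1, -2, -4], [4, -4, 0], [0, 1, -4]]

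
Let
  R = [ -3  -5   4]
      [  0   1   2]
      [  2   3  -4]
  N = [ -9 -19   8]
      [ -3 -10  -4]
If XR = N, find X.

X = [[-1, -6, -6], [-1, -6, -3]]

R is on the right of X, so right-multiply by R⁻¹: X = NR⁻¹.
R has determinant 2; R⁻¹ = [[-5, -4, -7], [2, 2, 3], [-1, -1/2, -3/2]].
X = NR⁻¹ = [[-9, -19, 8], [-3, -10, -4]] · [[-5, -4, -7], [2, 2, 3], [-1, -1/2, -3/2]] = [[-1, -6, -6], [-1, -6, -3]].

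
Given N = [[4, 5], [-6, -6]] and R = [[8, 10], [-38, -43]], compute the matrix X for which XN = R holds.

X = [[2, 0], [-5, 3]]

N is on the right of X, so right-multiply by N⁻¹: X = RN⁻¹.
N has determinant 6; N⁻¹ = [[-1, -5/6], [1, 2/3]].
X = RN⁻¹ = [[8, 10], [-38, -43]] · [[-1, -5/6], [1, 2/3]] = [[2, 0], [-5, 3]].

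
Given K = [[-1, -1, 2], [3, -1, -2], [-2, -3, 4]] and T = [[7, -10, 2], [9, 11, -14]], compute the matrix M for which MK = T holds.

Since K sits to the right of M, M = TK⁻¹.
det K = -4, so K⁻¹ = [[5/2, 1/2, -1], [2, 0, -1], [11/4, 1/4, -1]].
M = TK⁻¹ = [[7, -10, 2], [9, 11, -14]] · [[5/2, 1/2, -1], [2, 0, -1], [11/4, 1/4, -1]] = [[3, 4, 1], [6, 1, -6]].

M = [[3, 4, 1], [6, 1, -6]]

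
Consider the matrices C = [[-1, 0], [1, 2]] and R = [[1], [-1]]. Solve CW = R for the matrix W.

W = [[-1], [0]]

C is on the left of W, so left-multiply by C⁻¹: W = C⁻¹R.
det C = -2, so C⁻¹ = [[-1, 0], [1/2, 1/2]].
W = C⁻¹R = [[-1, 0], [1/2, 1/2]] · [[1], [-1]] = [[-1], [0]].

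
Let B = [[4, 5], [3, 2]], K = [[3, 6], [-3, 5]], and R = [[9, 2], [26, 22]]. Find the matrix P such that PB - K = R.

P = [[0, 4], [5, 1]]

PB = R + K = [[12, 8], [23, 27]].
B is on the right of P, so right-multiply by B⁻¹: P = (R + K)B⁻¹.
det B = -7; the adjugate gives B⁻¹ = [[-2/7, 5/7], [3/7, -4/7]].
P = (R + K)B⁻¹ = [[0, 4], [5, 1]].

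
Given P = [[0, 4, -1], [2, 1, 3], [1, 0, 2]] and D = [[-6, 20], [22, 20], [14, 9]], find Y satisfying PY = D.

Y = [[2, 1], [0, 6], [6, 4]]

P is on the left of Y, so left-multiply by P⁻¹: Y = P⁻¹D.
P has determinant -3; P⁻¹ = [[-2/3, 8/3, -13/3], [1/3, -1/3, 2/3], [1/3, -4/3, 8/3]].
Y = P⁻¹D = [[-2/3, 8/3, -13/3], [1/3, -1/3, 2/3], [1/3, -4/3, 8/3]] · [[-6, 20], [22, 20], [14, 9]] = [[2, 1], [0, 6], [6, 4]].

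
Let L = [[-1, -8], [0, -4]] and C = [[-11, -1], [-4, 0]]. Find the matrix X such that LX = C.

L is on the left of X, so left-multiply by L⁻¹: X = L⁻¹C.
det L = 4; the adjugate gives L⁻¹ = [[-1, 2], [0, -1/4]].
X = L⁻¹C = [[-1, 2], [0, -1/4]] · [[-11, -1], [-4, 0]] = [[3, 1], [1, 0]].

X = [[3, 1], [1, 0]]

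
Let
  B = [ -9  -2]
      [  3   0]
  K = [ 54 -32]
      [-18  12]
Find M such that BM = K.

Left-multiplying both sides by B⁻¹ gives M = B⁻¹K.
det B = 6, so B⁻¹ = [[0, 1/3], [-1/2, -3/2]].
M = B⁻¹K = [[0, 1/3], [-1/2, -3/2]] · [[54, -32], [-18, 12]] = [[-6, 4], [0, -2]].

M = [[-6, 4], [0, -2]]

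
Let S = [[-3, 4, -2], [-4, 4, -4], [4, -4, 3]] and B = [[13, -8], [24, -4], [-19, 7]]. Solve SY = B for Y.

Y = [[-1, 2], [0, -2], [-5, -3]]

S is on the left of Y, so left-multiply by S⁻¹: Y = S⁻¹B.
S has determinant -4; S⁻¹ = [[1, 1, 2], [1, 1/4, 1], [0, -1, -1]].
Y = S⁻¹B = [[1, 1, 2], [1, 1/4, 1], [0, -1, -1]] · [[13, -8], [24, -4], [-19, 7]] = [[-1, 2], [0, -2], [-5, -3]].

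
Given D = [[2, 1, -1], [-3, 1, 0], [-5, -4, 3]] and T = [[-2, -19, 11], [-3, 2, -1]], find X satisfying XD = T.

X = [[-5, -6, 2], [4, 2, 1]]

Right-multiplying both sides by D⁻¹ gives X = TD⁻¹.
det D = -2; the adjugate gives D⁻¹ = [[-3/2, -1/2, -1/2], [-9/2, -1/2, -3/2], [-17/2, -3/2, -5/2]].
X = TD⁻¹ = [[-2, -19, 11], [-3, 2, -1]] · [[-3/2, -1/2, -1/2], [-9/2, -1/2, -3/2], [-17/2, -3/2, -5/2]] = [[-5, -6, 2], [4, 2, 1]].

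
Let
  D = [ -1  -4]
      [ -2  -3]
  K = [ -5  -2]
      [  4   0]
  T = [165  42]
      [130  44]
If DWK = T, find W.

Isolating W: multiply by D⁻¹ from the left and K⁻¹ from the right, so W = D⁻¹TK⁻¹.
det D = -5; the adjugate gives D⁻¹ = [[3/5, -4/5], [-2/5, 1/5]].
det K = 8, so K⁻¹ = [[0, 1/4], [-1/2, -5/8]].
D⁻¹T = [[-5, -10], [-40, -8]].
W = (D⁻¹T)K⁻¹ = [[5, 5], [4, -5]].

W = [[5, 5], [4, -5]]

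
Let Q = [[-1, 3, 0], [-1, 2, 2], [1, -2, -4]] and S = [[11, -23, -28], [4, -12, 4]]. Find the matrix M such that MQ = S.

Right-multiplying both sides by Q⁻¹ gives M = SQ⁻¹.
Q has determinant -2; Q⁻¹ = [[2, -6, -3], [1, -2, -1], [0, -1/2, -1/2]].
M = SQ⁻¹ = [[11, -23, -28], [4, -12, 4]] · [[2, -6, -3], [1, -2, -1], [0, -1/2, -1/2]] = [[-1, -6, 4], [-4, -2, -2]].

M = [[-1, -6, 4], [-4, -2, -2]]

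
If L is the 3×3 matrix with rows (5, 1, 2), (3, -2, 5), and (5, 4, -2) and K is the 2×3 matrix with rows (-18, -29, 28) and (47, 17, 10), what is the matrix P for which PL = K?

Right-multiplying both sides by L⁻¹ gives P = KL⁻¹.
det L = -5; the adjugate gives L⁻¹ = [[16/5, -2, -9/5], [-31/5, 4, 19/5], [-22/5, 3, 13/5]].
P = KL⁻¹ = [[-18, -29, 28], [47, 17, 10]] · [[16/5, -2, -9/5], [-31/5, 4, 19/5], [-22/5, 3, 13/5]] = [[-1, 4, -5], [1, 4, 6]].

P = [[-1, 4, -5], [1, 4, 6]]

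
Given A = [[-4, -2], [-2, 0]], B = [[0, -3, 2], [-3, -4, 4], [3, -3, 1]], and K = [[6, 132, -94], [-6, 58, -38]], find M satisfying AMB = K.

M = [[4, 2, 3], [1, 2, -1]]

Left-multiply by A⁻¹ and right-multiply by B⁻¹: M = A⁻¹KB⁻¹.
A has determinant -4; A⁻¹ = [[0, -1/2], [-1/2, 1]].
B has determinant -3; B⁻¹ = [[-8/3, 1, 4/3], [-5, 2, 2], [-7, 3, 3]].
A⁻¹K = [[3, -29, 19], [-9, -8, 9]].
M = (A⁻¹K)B⁻¹ = [[4, 2, 3], [1, 2, -1]].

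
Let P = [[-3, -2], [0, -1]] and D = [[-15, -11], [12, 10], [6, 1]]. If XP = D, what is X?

Right-multiplying both sides by P⁻¹ gives X = DP⁻¹.
P has determinant 3; P⁻¹ = [[-1/3, 2/3], [0, -1]].
X = DP⁻¹ = [[-15, -11], [12, 10], [6, 1]] · [[-1/3, 2/3], [0, -1]] = [[5, 1], [-4, -2], [-2, 3]].

X = [[5, 1], [-4, -2], [-2, 3]]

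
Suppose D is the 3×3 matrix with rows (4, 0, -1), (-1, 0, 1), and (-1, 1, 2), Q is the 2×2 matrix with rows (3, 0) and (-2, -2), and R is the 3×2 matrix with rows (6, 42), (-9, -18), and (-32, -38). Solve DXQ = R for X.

Left-multiply by D⁻¹ and right-multiply by Q⁻¹: X = D⁻¹RQ⁻¹.
det D = -3; the adjugate gives D⁻¹ = [[1/3, 1/3, 0], [-1/3, -7/3, 1], [1/3, 4/3, 0]].
det Q = -6, so Q⁻¹ = [[1/3, 0], [-1/3, -1/2]].
D⁻¹R = [[-1, 8], [-13, -10], [-10, -10]].
X = (D⁻¹R)Q⁻¹ = [[-3, -4], [-1, 5], [0, 5]].

X = [[-3, -4], [-1, 5], [0, 5]]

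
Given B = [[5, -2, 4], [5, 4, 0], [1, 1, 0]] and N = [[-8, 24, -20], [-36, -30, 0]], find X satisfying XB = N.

X = [[-5, 3, 2], [0, -6, -6]]

Right-multiplying both sides by B⁻¹ gives X = NB⁻¹.
B has determinant 4; B⁻¹ = [[0, 1, -4], [0, -1, 5], [1/4, -7/4, 15/2]].
X = NB⁻¹ = [[-8, 24, -20], [-36, -30, 0]] · [[0, 1, -4], [0, -1, 5], [1/4, -7/4, 15/2]] = [[-5, 3, 2], [0, -6, -6]].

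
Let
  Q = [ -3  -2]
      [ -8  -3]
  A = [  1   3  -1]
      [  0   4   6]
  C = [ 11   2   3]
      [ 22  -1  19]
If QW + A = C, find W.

QW = C − A = [[10, -1, 4], [22, -5, 13]].
Left-multiplying both sides by Q⁻¹ gives W = Q⁻¹(C − A).
det Q = -7, so Q⁻¹ = [[3/7, -2/7], [-8/7, 3/7]].
W = Q⁻¹(C − A) = [[-2, 1, -2], [-2, -1, 1]].

W = [[-2, 1, -2], [-2, -1, 1]]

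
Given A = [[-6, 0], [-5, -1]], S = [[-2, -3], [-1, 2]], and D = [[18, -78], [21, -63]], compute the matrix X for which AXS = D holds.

X = [[-1, 5], [2, 2]]

X = A⁻¹DS⁻¹ (apply A⁻¹ on the left and S⁻¹ on the right).
A has determinant 6; A⁻¹ = [[-1/6, 0], [5/6, -1]].
S has determinant -7; S⁻¹ = [[-2/7, -3/7], [-1/7, 2/7]].
A⁻¹D = [[-3, 13], [-6, -2]].
X = (A⁻¹D)S⁻¹ = [[-1, 5], [2, 2]].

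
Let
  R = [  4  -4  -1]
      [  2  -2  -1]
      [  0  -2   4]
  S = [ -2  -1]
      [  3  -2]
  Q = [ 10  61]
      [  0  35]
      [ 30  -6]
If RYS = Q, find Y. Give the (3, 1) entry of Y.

1

Y = R⁻¹QS⁻¹ (apply R⁻¹ on the left and S⁻¹ on the right).
det R = -4; the adjugate gives R⁻¹ = [[5/2, -9/2, -1/2], [2, -4, -1/2], [1, -2, 0]].
S has determinant 7; S⁻¹ = [[-2/7, 1/7], [-3/7, -2/7]].
R⁻¹Q = [[10, -2], [5, -15], [10, -9]].
Y = (R⁻¹Q)S⁻¹ = [[-2, 2], [5, 5], [1, 4]].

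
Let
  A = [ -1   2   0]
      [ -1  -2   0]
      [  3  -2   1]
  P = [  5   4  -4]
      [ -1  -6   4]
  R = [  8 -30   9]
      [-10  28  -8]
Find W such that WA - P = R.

WA = R + P = [[13, -26, 5], [-11, 22, -4]].
Right-multiplying both sides by A⁻¹ gives W = (R + P)A⁻¹.
det A = 4; the adjugate gives A⁻¹ = [[-1/2, -1/2, 0], [1/4, -1/4, 0], [2, 1, 1]].
W = (R + P)A⁻¹ = [[-3, 5, 5], [3, -4, -4]].

W = [[-3, 5, 5], [3, -4, -4]]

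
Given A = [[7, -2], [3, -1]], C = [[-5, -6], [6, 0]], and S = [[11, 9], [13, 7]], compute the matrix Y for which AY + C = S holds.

Y = [[2, 1], [-1, -4]]

AY = S − C = [[16, 15], [7, 7]].
Left-multiplying both sides by A⁻¹ gives Y = A⁻¹(S − C).
A has determinant -1; A⁻¹ = [[1, -2], [3, -7]].
Y = A⁻¹(S − C) = [[2, 1], [-1, -4]].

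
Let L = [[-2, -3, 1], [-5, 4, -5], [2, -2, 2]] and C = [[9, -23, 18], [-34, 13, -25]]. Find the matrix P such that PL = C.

P = [[3, -1, 5], [3, 6, 1]]

L is on the right of P, so right-multiply by L⁻¹: P = CL⁻¹.
det L = 6; the adjugate gives L⁻¹ = [[-1/3, 2/3, 11/6], [0, -1, -5/2], [1/3, -5/3, -23/6]].
P = CL⁻¹ = [[9, -23, 18], [-34, 13, -25]] · [[-1/3, 2/3, 11/6], [0, -1, -5/2], [1/3, -5/3, -23/6]] = [[3, -1, 5], [3, 6, 1]].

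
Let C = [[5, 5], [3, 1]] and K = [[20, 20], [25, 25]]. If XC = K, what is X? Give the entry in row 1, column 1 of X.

4

Right-multiplying both sides by C⁻¹ gives X = KC⁻¹.
det C = -10; the adjugate gives C⁻¹ = [[-1/10, 1/2], [3/10, -1/2]].
X = KC⁻¹ = [[20, 20], [25, 25]] · [[-1/10, 1/2], [3/10, -1/2]] = [[4, 0], [5, 0]].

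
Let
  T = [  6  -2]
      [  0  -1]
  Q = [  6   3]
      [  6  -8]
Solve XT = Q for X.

Since T sits to the right of X, X = QT⁻¹.
det T = -6, so T⁻¹ = [[1/6, -1/3], [0, -1]].
X = QT⁻¹ = [[6, 3], [6, -8]] · [[1/6, -1/3], [0, -1]] = [[1, -5], [1, 6]].

X = [[1, -5], [1, 6]]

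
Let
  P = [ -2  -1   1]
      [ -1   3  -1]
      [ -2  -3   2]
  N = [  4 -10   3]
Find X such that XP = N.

Right-multiplying both sides by P⁻¹ gives X = NP⁻¹.
det P = -1, so P⁻¹ = [[-3, 1, 2], [-4, 2, 3], [-9, 4, 7]].
X = NP⁻¹ = [[4, -10, 3]] · [[-3, 1, 2], [-4, 2, 3], [-9, 4, 7]] = [[1, -4, -1]].

X = [[1, -4, -1]]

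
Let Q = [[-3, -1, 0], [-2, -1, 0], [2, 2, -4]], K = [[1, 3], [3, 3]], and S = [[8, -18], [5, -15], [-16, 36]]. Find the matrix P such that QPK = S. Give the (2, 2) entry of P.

-1

Left-multiply by Q⁻¹ and right-multiply by K⁻¹: P = Q⁻¹SK⁻¹.
det Q = -4, so Q⁻¹ = [[-1, 1, 0], [2, -3, 0], [1/2, -1, -1/4]].
K has determinant -6; K⁻¹ = [[-1/2, 1/2], [1/2, -1/6]].
Q⁻¹S = [[-3, 3], [1, 9], [3, -3]].
P = (Q⁻¹S)K⁻¹ = [[3, -2], [4, -1], [-3, 2]].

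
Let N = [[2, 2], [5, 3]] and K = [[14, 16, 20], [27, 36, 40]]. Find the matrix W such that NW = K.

Left-multiplying both sides by N⁻¹ gives W = N⁻¹K.
det N = -4, so N⁻¹ = [[-3/4, 1/2], [5/4, -1/2]].
W = N⁻¹K = [[-3/4, 1/2], [5/4, -1/2]] · [[14, 16, 20], [27, 36, 40]] = [[3, 6, 5], [4, 2, 5]].

W = [[3, 6, 5], [4, 2, 5]]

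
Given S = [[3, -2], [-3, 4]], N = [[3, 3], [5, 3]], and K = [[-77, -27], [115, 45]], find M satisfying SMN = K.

M = [[4, -5], [-2, 5]]

M = S⁻¹KN⁻¹ (apply S⁻¹ on the left and N⁻¹ on the right).
det S = 6; the adjugate gives S⁻¹ = [[2/3, 1/3], [1/2, 1/2]].
det N = -6, so N⁻¹ = [[-1/2, 1/2], [5/6, -1/2]].
S⁻¹K = [[-13, -3], [19, 9]].
M = (S⁻¹K)N⁻¹ = [[4, -5], [-2, 5]].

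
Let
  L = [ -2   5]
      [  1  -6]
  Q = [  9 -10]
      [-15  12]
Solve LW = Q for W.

Left-multiplying both sides by L⁻¹ gives W = L⁻¹Q.
L has determinant 7; L⁻¹ = [[-6/7, -5/7], [-1/7, -2/7]].
W = L⁻¹Q = [[-6/7, -5/7], [-1/7, -2/7]] · [[9, -10], [-15, 12]] = [[3, 0], [3, -2]].

W = [[3, 0], [3, -2]]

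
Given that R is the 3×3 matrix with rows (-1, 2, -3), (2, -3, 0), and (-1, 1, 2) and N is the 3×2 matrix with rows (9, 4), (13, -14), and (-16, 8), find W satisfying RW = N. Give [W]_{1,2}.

2

R is on the left of W, so left-multiply by R⁻¹: W = R⁻¹N.
det R = 1, so R⁻¹ = [[-6, -7, -9], [-4, -5, -6], [-1, -1, -1]].
W = R⁻¹N = [[-6, -7, -9], [-4, -5, -6], [-1, -1, -1]] · [[9, 4], [13, -14], [-16, 8]] = [[-1, 2], [-5, 6], [-6, 2]].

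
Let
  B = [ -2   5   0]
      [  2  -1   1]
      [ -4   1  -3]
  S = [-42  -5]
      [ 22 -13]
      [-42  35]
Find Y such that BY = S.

Left-multiplying both sides by B⁻¹ gives Y = B⁻¹S.
det B = 6; the adjugate gives B⁻¹ = [[1/3, 5/2, 5/6], [1/3, 1, 1/3], [-1/3, -3, -4/3]].
Y = B⁻¹S = [[1/3, 5/2, 5/6], [1/3, 1, 1/3], [-1/3, -3, -4/3]] · [[-42, -5], [22, -13], [-42, 35]] = [[6, -5], [-6, -3], [4, -6]].

Y = [[6, -5], [-6, -3], [4, -6]]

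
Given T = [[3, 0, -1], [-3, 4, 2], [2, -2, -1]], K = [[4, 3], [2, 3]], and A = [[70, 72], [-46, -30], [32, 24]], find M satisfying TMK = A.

M = T⁻¹AK⁻¹ (apply T⁻¹ on the left and K⁻¹ on the right).
T has determinant 2; T⁻¹ = [[0, 1, 2], [1/2, -1/2, -3/2], [-1, 3, 6]].
K has determinant 6; K⁻¹ = [[1/2, -1/2], [-1/3, 2/3]].
T⁻¹A = [[18, 18], [10, 15], [-16, -18]].
M = (T⁻¹A)K⁻¹ = [[3, 3], [0, 5], [-2, -4]].

M = [[3, 3], [0, 5], [-2, -4]]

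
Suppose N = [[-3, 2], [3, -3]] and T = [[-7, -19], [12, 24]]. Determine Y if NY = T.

Left-multiplying both sides by N⁻¹ gives Y = N⁻¹T.
det N = 3, so N⁻¹ = [[-1, -2/3], [-1, -1]].
Y = N⁻¹T = [[-1, -2/3], [-1, -1]] · [[-7, -19], [12, 24]] = [[-1, 3], [-5, -5]].

Y = [[-1, 3], [-5, -5]]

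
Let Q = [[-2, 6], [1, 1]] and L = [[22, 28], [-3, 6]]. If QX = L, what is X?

X = [[-5, 1], [2, 5]]

Q is on the left of X, so left-multiply by Q⁻¹: X = Q⁻¹L.
det Q = -8; the adjugate gives Q⁻¹ = [[-1/8, 3/4], [1/8, 1/4]].
X = Q⁻¹L = [[-1/8, 3/4], [1/8, 1/4]] · [[22, 28], [-3, 6]] = [[-5, 1], [2, 5]].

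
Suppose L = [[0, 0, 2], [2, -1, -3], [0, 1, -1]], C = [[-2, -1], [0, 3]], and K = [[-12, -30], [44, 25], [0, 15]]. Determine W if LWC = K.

W = L⁻¹KC⁻¹ (apply L⁻¹ on the left and C⁻¹ on the right).
det L = 4; the adjugate gives L⁻¹ = [[1, 1/2, 1/2], [1/2, 0, 1], [1/2, 0, 0]].
det C = -6; the adjugate gives C⁻¹ = [[-1/2, -1/6], [0, 1/3]].
L⁻¹K = [[10, -10], [-6, 0], [-6, -15]].
W = (L⁻¹K)C⁻¹ = [[-5, -5], [3, 1], [3, -4]].

W = [[-5, -5], [3, 1], [3, -4]]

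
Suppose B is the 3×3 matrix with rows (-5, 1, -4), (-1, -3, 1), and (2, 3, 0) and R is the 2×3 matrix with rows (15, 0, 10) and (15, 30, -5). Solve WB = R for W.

Since B sits to the right of W, W = RB⁻¹.
det B = 5; the adjugate gives B⁻¹ = [[-3/5, -12/5, -11/5], [2/5, 8/5, 9/5], [3/5, 17/5, 16/5]].
W = RB⁻¹ = [[15, 0, 10], [15, 30, -5]] · [[-3/5, -12/5, -11/5], [2/5, 8/5, 9/5], [3/5, 17/5, 16/5]] = [[-3, -2, -1], [0, -5, 5]].

W = [[-3, -2, -1], [0, -5, 5]]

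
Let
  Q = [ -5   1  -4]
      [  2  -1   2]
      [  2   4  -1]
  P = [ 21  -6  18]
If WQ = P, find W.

Right-multiplying both sides by Q⁻¹ gives W = PQ⁻¹.
det Q = 1, so Q⁻¹ = [[-7, -15, -2], [6, 13, 2], [10, 22, 3]].
W = PQ⁻¹ = [[21, -6, 18]] · [[-7, -15, -2], [6, 13, 2], [10, 22, 3]] = [[-3, 3, 0]].

W = [[-3, 3, 0]]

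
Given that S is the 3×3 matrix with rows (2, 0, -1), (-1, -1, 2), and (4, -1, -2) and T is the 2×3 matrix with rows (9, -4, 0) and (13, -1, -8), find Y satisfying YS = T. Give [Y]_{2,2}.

-1

S is on the right of Y, so right-multiply by S⁻¹: Y = TS⁻¹.
S has determinant 3; S⁻¹ = [[4/3, 1/3, -1/3], [2, 0, -1], [5/3, 2/3, -2/3]].
Y = TS⁻¹ = [[9, -4, 0], [13, -1, -8]] · [[4/3, 1/3, -1/3], [2, 0, -1], [5/3, 2/3, -2/3]] = [[4, 3, 1], [2, -1, 2]].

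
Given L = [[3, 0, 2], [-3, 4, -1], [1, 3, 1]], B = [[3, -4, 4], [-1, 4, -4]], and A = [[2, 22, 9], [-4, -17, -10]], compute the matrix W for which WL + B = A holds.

WL = A − B = [[-1, 26, 5], [-3, -21, -6]].
Right-multiplying both sides by L⁻¹ gives W = (A − B)L⁻¹.
det L = -5; the adjugate gives L⁻¹ = [[-7/5, -6/5, 8/5], [-2/5, -1/5, 3/5], [13/5, 9/5, -12/5]].
W = (A − B)L⁻¹ = [[4, 5, 2], [-3, -3, -3]].

W = [[4, 5, 2], [-3, -3, -3]]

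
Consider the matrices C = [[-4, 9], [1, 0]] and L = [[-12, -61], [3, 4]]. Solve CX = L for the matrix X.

X = [[3, 4], [0, -5]]

Since C multiplies X on the left, X = C⁻¹L.
det C = -9; the adjugate gives C⁻¹ = [[0, 1], [1/9, 4/9]].
X = C⁻¹L = [[0, 1], [1/9, 4/9]] · [[-12, -61], [3, 4]] = [[3, 4], [0, -5]].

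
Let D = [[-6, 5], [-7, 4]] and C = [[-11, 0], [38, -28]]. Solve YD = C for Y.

D is on the right of Y, so right-multiply by D⁻¹: Y = CD⁻¹.
det D = 11, so D⁻¹ = [[4/11, -5/11], [7/11, -6/11]].
Y = CD⁻¹ = [[-11, 0], [38, -28]] · [[4/11, -5/11], [7/11, -6/11]] = [[-4, 5], [-4, -2]].

Y = [[-4, 5], [-4, -2]]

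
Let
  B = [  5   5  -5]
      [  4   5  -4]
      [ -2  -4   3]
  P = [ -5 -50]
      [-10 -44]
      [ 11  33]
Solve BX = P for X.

Since B multiplies X on the left, X = B⁻¹P.
B has determinant 5; B⁻¹ = [[-1/5, 1, 1], [-4/5, 1, 0], [-6/5, 2, 1]].
X = B⁻¹P = [[-1/5, 1, 1], [-4/5, 1, 0], [-6/5, 2, 1]] · [[-5, -50], [-10, -44], [11, 33]] = [[2, -1], [-6, -4], [-3, 5]].

X = [[2, -1], [-6, -4], [-3, 5]]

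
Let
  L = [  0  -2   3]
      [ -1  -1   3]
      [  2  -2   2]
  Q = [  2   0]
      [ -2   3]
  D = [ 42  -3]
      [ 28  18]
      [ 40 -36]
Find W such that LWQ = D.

Isolating W: multiply by L⁻¹ from the left and Q⁻¹ from the right, so W = L⁻¹DQ⁻¹.
det L = -4; the adjugate gives L⁻¹ = [[-1, 1/2, 3/4], [-2, 3/2, 3/4], [-1, 1, 1/2]].
det Q = 6; the adjugate gives Q⁻¹ = [[1/2, 0], [1/3, 1/3]].
L⁻¹D = [[2, -15], [-12, 6], [6, 3]].
W = (L⁻¹D)Q⁻¹ = [[-4, -5], [-4, 2], [4, 1]].

W = [[-4, -5], [-4, 2], [4, 1]]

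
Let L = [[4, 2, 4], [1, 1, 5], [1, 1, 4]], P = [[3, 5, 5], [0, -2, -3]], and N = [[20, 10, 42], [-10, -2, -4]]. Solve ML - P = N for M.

M = [[4, 3, 4], [-3, -3, 5]]

ML = N + P = [[23, 15, 47], [-10, -4, -7]].
Since L sits to the right of M, M = (N + P)L⁻¹.
det L = -2, so L⁻¹ = [[1/2, 2, -3], [-1/2, -6, 8], [0, 1, -1]].
M = (N + P)L⁻¹ = [[4, 3, 4], [-3, -3, 5]].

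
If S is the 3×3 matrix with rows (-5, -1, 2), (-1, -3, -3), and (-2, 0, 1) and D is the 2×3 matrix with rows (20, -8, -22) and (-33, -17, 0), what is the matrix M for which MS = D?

M = [[-4, 4, -2], [5, 4, 2]]

Right-multiplying both sides by S⁻¹ gives M = DS⁻¹.
det S = -4, so S⁻¹ = [[3/4, -1/4, -9/4], [-7/4, 1/4, 17/4], [3/2, -1/2, -7/2]].
M = DS⁻¹ = [[20, -8, -22], [-33, -17, 0]] · [[3/4, -1/4, -9/4], [-7/4, 1/4, 17/4], [3/2, -1/2, -7/2]] = [[-4, 4, -2], [5, 4, 2]].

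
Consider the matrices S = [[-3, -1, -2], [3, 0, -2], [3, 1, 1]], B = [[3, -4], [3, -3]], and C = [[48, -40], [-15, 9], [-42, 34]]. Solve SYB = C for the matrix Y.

Y = [[2, -5], [2, -5], [0, -2]]

Isolating Y: multiply by S⁻¹ from the left and B⁻¹ from the right, so Y = S⁻¹CB⁻¹.
S has determinant -3; S⁻¹ = [[-2/3, 1/3, -2/3], [3, -1, 4], [-1, 0, -1]].
det B = 3; the adjugate gives B⁻¹ = [[-1, 4/3], [-1, 1]].
S⁻¹C = [[-9, 7], [-9, 7], [-6, 6]].
Y = (S⁻¹C)B⁻¹ = [[2, -5], [2, -5], [0, -2]].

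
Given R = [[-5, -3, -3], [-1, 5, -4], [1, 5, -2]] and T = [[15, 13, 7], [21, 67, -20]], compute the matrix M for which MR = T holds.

Right-multiplying both sides by R⁻¹ gives M = TR⁻¹.
R has determinant -2; R⁻¹ = [[-5, 21/2, -27/2], [3, -13/2, 17/2], [5, -11, 14]].
M = TR⁻¹ = [[15, 13, 7], [21, 67, -20]] · [[-5, 21/2, -27/2], [3, -13/2, 17/2], [5, -11, 14]] = [[-1, -4, 6], [-4, 5, 6]].

M = [[-1, -4, 6], [-4, 5, 6]]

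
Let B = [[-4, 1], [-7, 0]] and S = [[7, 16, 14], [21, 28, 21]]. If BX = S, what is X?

X = [[-3, -4, -3], [-5, 0, 2]]

Left-multiplying both sides by B⁻¹ gives X = B⁻¹S.
det B = 7, so B⁻¹ = [[0, -1/7], [1, -4/7]].
X = B⁻¹S = [[0, -1/7], [1, -4/7]] · [[7, 16, 14], [21, 28, 21]] = [[-3, -4, -3], [-5, 0, 2]].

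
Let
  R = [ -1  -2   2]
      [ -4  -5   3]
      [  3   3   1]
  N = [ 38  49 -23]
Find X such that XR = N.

X = [[-6, -5, 4]]

Since R sits to the right of X, X = NR⁻¹.
R has determinant -6; R⁻¹ = [[7/3, -4/3, -2/3], [-13/6, 7/6, 5/6], [-1/2, 1/2, 1/2]].
X = NR⁻¹ = [[38, 49, -23]] · [[7/3, -4/3, -2/3], [-13/6, 7/6, 5/6], [-1/2, 1/2, 1/2]] = [[-6, -5, 4]].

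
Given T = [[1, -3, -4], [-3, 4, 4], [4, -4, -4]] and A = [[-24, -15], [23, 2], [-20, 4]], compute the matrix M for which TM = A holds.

M = [[3, 6], [5, -1], [3, 6]]

T is on the left of M, so left-multiply by T⁻¹: M = T⁻¹A.
T has determinant 4; T⁻¹ = [[0, 1, 1], [1, 3, 2], [-1, -2, -5/4]].
M = T⁻¹A = [[0, 1, 1], [1, 3, 2], [-1, -2, -5/4]] · [[-24, -15], [23, 2], [-20, 4]] = [[3, 6], [5, -1], [3, 6]].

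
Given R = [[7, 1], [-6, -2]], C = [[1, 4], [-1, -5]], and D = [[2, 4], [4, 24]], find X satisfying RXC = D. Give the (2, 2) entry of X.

4

Left-multiply by R⁻¹ and right-multiply by C⁻¹: X = R⁻¹DC⁻¹.
R has determinant -8; R⁻¹ = [[1/4, 1/8], [-3/4, -7/8]].
det C = -1, so C⁻¹ = [[5, 4], [-1, -1]].
R⁻¹D = [[1, 4], [-5, -24]].
X = (R⁻¹D)C⁻¹ = [[1, 0], [-1, 4]].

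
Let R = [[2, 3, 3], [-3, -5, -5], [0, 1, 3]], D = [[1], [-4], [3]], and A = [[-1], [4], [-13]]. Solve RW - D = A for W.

W = [[0], [5], [-5]]

RW = A + D = [[0], [0], [-10]].
Since R multiplies W on the left, W = R⁻¹(A + D).
det R = -2, so R⁻¹ = [[5, 3, 0], [-9/2, -3, -1/2], [3/2, 1, 1/2]].
W = R⁻¹(A + D) = [[0], [5], [-5]].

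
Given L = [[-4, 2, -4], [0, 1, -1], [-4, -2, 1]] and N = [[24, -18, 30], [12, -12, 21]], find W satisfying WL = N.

L is on the right of W, so right-multiply by L⁻¹: W = NL⁻¹.
det L = -4, so L⁻¹ = [[1/4, -3/2, -1/2], [-1, 5, 1], [-1, 4, 1]].
W = NL⁻¹ = [[24, -18, 30], [12, -12, 21]] · [[1/4, -3/2, -1/2], [-1, 5, 1], [-1, 4, 1]] = [[-6, -6, 0], [-6, 6, 3]].

W = [[-6, -6, 0], [-6, 6, 3]]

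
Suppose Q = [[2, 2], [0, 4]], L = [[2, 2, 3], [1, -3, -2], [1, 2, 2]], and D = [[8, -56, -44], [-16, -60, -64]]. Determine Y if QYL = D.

Y = [[2, 5, -1], [-4, 3, 1]]

Y = Q⁻¹DL⁻¹ (apply Q⁻¹ on the left and L⁻¹ on the right).
det Q = 8; the adjugate gives Q⁻¹ = [[1/2, -1/4], [0, 1/4]].
det L = 3; the adjugate gives L⁻¹ = [[-2/3, 2/3, 5/3], [-4/3, 1/3, 7/3], [5/3, -2/3, -8/3]].
Q⁻¹D = [[8, -13, -6], [-4, -15, -16]].
Y = (Q⁻¹D)L⁻¹ = [[2, 5, -1], [-4, 3, 1]].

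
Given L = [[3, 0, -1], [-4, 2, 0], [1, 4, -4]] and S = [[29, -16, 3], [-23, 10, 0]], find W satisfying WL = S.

W = [[5, -4, -2], [-4, 3, 1]]

Right-multiplying both sides by L⁻¹ gives W = SL⁻¹.
L has determinant -6; L⁻¹ = [[4/3, 2/3, -1/3], [8/3, 11/6, -2/3], [3, 2, -1]].
W = SL⁻¹ = [[29, -16, 3], [-23, 10, 0]] · [[4/3, 2/3, -1/3], [8/3, 11/6, -2/3], [3, 2, -1]] = [[5, -4, -2], [-4, 3, 1]].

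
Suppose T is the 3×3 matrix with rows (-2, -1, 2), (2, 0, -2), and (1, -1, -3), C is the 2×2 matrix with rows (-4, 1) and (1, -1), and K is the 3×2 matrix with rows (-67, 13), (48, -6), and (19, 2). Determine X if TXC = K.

Left-multiply by T⁻¹ and right-multiply by C⁻¹: X = T⁻¹KC⁻¹.
det T = -4, so T⁻¹ = [[1/2, 5/4, -1/2], [-1, -1, 0], [1/2, 3/4, -1/2]].
det C = 3, so C⁻¹ = [[-1/3, -1/3], [-1/3, -4/3]].
T⁻¹K = [[17, -2], [19, -7], [-7, 1]].
X = (T⁻¹K)C⁻¹ = [[-5, -3], [-4, 3], [2, 1]].

X = [[-5, -3], [-4, 3], [2, 1]]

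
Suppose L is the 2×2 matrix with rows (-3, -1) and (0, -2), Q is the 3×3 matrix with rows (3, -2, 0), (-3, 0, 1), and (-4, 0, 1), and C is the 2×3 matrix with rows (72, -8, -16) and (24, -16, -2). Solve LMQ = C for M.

Isolating M: multiply by L⁻¹ from the left and Q⁻¹ from the right, so M = L⁻¹CQ⁻¹.
det L = 6, so L⁻¹ = [[-1/3, 1/6], [0, -1/2]].
det Q = 2, so Q⁻¹ = [[0, 1, -1], [-1/2, 3/2, -3/2], [0, 4, -3]].
L⁻¹C = [[-20, 0, 5], [-12, 8, 1]].
M = (L⁻¹C)Q⁻¹ = [[0, 0, 5], [-4, 4, -3]].

M = [[0, 0, 5], [-4, 4, -3]]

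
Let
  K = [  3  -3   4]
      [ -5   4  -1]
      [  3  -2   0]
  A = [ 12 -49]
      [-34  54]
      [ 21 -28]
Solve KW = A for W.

K is on the left of W, so left-multiply by K⁻¹: W = K⁻¹A.
K has determinant -5; K⁻¹ = [[2/5, 8/5, 13/5], [3/5, 12/5, 17/5], [2/5, 3/5, 3/5]].
W = K⁻¹A = [[2/5, 8/5, 13/5], [3/5, 12/5, 17/5], [2/5, 3/5, 3/5]] · [[12, -49], [-34, 54], [21, -28]] = [[5, -6], [-3, 5], [-3, -4]].

W = [[5, -6], [-3, 5], [-3, -4]]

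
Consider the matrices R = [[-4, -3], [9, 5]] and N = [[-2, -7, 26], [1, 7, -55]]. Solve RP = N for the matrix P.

P = [[-1, -2, -5], [2, 5, -2]]

Since R multiplies P on the left, P = R⁻¹N.
det R = 7, so R⁻¹ = [[5/7, 3/7], [-9/7, -4/7]].
P = R⁻¹N = [[5/7, 3/7], [-9/7, -4/7]] · [[-2, -7, 26], [1, 7, -55]] = [[-1, -2, -5], [2, 5, -2]].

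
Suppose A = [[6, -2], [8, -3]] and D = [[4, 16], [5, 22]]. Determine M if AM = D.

A is on the left of M, so left-multiply by A⁻¹: M = A⁻¹D.
A has determinant -2; A⁻¹ = [[3/2, -1], [4, -3]].
M = A⁻¹D = [[3/2, -1], [4, -3]] · [[4, 16], [5, 22]] = [[1, 2], [1, -2]].

M = [[1, 2], [1, -2]]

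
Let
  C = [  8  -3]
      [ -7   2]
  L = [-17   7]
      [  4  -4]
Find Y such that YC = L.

Right-multiplying both sides by C⁻¹ gives Y = LC⁻¹.
det C = -5; the adjugate gives C⁻¹ = [[-2/5, -3/5], [-7/5, -8/5]].
Y = LC⁻¹ = [[-17, 7], [4, -4]] · [[-2/5, -3/5], [-7/5, -8/5]] = [[-3, -1], [4, 4]].

Y = [[-3, -1], [4, 4]]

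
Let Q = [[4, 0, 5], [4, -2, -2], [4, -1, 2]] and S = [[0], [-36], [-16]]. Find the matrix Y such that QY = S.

Left-multiplying both sides by Q⁻¹ gives Y = Q⁻¹S.
det Q = -4, so Q⁻¹ = [[3/2, 5/4, -5/2], [4, 3, -7], [-1, -1, 2]].
Y = Q⁻¹S = [[3/2, 5/4, -5/2], [4, 3, -7], [-1, -1, 2]] · [[0], [-36], [-16]] = [[-5], [4], [4]].

Y = [[-5], [4], [4]]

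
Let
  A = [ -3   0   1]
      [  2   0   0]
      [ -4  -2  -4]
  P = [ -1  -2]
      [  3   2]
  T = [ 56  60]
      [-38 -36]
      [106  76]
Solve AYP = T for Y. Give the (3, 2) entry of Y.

-2

Left-multiply by A⁻¹ and right-multiply by P⁻¹: Y = A⁻¹TP⁻¹.
det A = -4; the adjugate gives A⁻¹ = [[0, 1/2, 0], [-2, -4, -1/2], [1, 3/2, 0]].
det P = 4; the adjugate gives P⁻¹ = [[1/2, 1/2], [-3/4, -1/4]].
A⁻¹T = [[-19, -18], [-13, -14], [-1, 6]].
Y = (A⁻¹T)P⁻¹ = [[4, -5], [4, -3], [-5, -2]].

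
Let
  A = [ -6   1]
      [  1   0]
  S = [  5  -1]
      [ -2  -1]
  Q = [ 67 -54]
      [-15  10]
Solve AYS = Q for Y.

Left-multiply by A⁻¹ and right-multiply by S⁻¹: Y = A⁻¹QS⁻¹.
det A = -1, so A⁻¹ = [[0, 1], [1, 6]].
det S = -7, so S⁻¹ = [[1/7, -1/7], [-2/7, -5/7]].
A⁻¹Q = [[-15, 10], [-23, 6]].
Y = (A⁻¹Q)S⁻¹ = [[-5, -5], [-5, -1]].

Y = [[-5, -5], [-5, -1]]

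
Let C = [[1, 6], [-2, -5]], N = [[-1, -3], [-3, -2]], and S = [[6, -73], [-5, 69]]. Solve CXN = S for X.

X = [[3, -1], [5, -2]]

Isolating X: multiply by C⁻¹ from the left and N⁻¹ from the right, so X = C⁻¹SN⁻¹.
det C = 7; the adjugate gives C⁻¹ = [[-5/7, -6/7], [2/7, 1/7]].
det N = -7, so N⁻¹ = [[2/7, -3/7], [-3/7, 1/7]].
C⁻¹S = [[0, -7], [1, -11]].
X = (C⁻¹S)N⁻¹ = [[3, -1], [5, -2]].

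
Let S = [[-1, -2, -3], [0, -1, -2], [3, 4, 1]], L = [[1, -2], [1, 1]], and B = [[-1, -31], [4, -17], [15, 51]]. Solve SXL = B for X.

Isolating X: multiply by S⁻¹ from the left and L⁻¹ from the right, so X = S⁻¹BL⁻¹.
det S = -4; the adjugate gives S⁻¹ = [[-7/4, 5/2, -1/4], [3/2, -2, 1/2], [-3/4, 1/2, -1/4]].
L has determinant 3; L⁻¹ = [[1/3, 2/3], [-1/3, 1/3]].
S⁻¹B = [[8, -1], [-2, 13], [-1, 2]].
X = (S⁻¹B)L⁻¹ = [[3, 5], [-5, 3], [-1, 0]].

X = [[3, 5], [-5, 3], [-1, 0]]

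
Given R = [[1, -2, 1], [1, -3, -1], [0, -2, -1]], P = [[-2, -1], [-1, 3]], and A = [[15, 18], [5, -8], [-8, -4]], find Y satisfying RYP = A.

Y = [[-5, -5], [0, -2], [-4, 4]]

Isolating Y: multiply by R⁻¹ from the left and P⁻¹ from the right, so Y = R⁻¹AP⁻¹.
det R = -3; the adjugate gives R⁻¹ = [[-1/3, 4/3, -5/3], [-1/3, 1/3, -2/3], [2/3, -2/3, 1/3]].
P has determinant -7; P⁻¹ = [[-3/7, -1/7], [-1/7, 2/7]].
R⁻¹A = [[15, -10], [2, -6], [4, 16]].
Y = (R⁻¹A)P⁻¹ = [[-5, -5], [0, -2], [-4, 4]].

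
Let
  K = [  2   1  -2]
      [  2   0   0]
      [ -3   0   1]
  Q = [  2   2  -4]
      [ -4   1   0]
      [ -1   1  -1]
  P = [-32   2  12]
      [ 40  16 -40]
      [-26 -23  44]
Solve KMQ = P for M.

M = [[4, -4, 4], [-4, 0, -4], [5, -5, -4]]

Isolating M: multiply by K⁻¹ from the left and Q⁻¹ from the right, so M = K⁻¹PQ⁻¹.
K has determinant -2; K⁻¹ = [[0, 1/2, 0], [1, 2, 2], [0, 3/2, 1]].
det Q = 2, so Q⁻¹ = [[-1/2, -1, 2], [-2, -3, 8], [-3/2, -2, 5]].
K⁻¹P = [[20, 8, -20], [-4, -12, 20], [34, 1, -16]].
M = (K⁻¹P)Q⁻¹ = [[4, -4, 4], [-4, 0, -4], [5, -5, -4]].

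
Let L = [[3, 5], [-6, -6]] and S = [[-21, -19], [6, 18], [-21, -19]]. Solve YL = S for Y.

Right-multiplying both sides by L⁻¹ gives Y = SL⁻¹.
L has determinant 12; L⁻¹ = [[-1/2, -5/12], [1/2, 1/4]].
Y = SL⁻¹ = [[-21, -19], [6, 18], [-21, -19]] · [[-1/2, -5/12], [1/2, 1/4]] = [[1, 4], [6, 2], [1, 4]].

Y = [[1, 4], [6, 2], [1, 4]]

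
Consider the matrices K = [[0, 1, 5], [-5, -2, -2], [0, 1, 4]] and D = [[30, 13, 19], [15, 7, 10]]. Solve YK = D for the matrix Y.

K is on the right of Y, so right-multiply by K⁻¹: Y = DK⁻¹.
K has determinant -5; K⁻¹ = [[6/5, -1/5, -8/5], [-4, 0, 5], [1, 0, -1]].
Y = DK⁻¹ = [[30, 13, 19], [15, 7, 10]] · [[6/5, -1/5, -8/5], [-4, 0, 5], [1, 0, -1]] = [[3, -6, -2], [0, -3, 1]].

Y = [[3, -6, -2], [0, -3, 1]]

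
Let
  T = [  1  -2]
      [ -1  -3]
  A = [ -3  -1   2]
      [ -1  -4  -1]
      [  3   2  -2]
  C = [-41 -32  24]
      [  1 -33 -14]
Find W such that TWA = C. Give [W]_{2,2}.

Left-multiply by T⁻¹ and right-multiply by A⁻¹: W = T⁻¹CA⁻¹.
det T = -5; the adjugate gives T⁻¹ = [[3/5, -2/5], [-1/5, -1/5]].
A has determinant -5; A⁻¹ = [[-2, -2/5, -9/5], [1, 0, 1], [-2, -3/5, -11/5]].
T⁻¹C = [[-25, -6, 20], [8, 13, -2]].
W = (T⁻¹C)A⁻¹ = [[4, -2, -5], [1, -2, 3]].

-2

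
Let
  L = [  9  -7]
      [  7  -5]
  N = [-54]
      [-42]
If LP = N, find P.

P = [[-6], [0]]

Left-multiplying both sides by L⁻¹ gives P = L⁻¹N.
det L = 4, so L⁻¹ = [[-5/4, 7/4], [-7/4, 9/4]].
P = L⁻¹N = [[-5/4, 7/4], [-7/4, 9/4]] · [[-54], [-42]] = [[-6], [0]].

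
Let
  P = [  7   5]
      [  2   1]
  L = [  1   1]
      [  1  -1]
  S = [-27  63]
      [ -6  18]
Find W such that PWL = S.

Left-multiply by P⁻¹ and right-multiply by L⁻¹: W = P⁻¹SL⁻¹.
P has determinant -3; P⁻¹ = [[-1/3, 5/3], [2/3, -7/3]].
det L = -2, so L⁻¹ = [[1/2, 1/2], [1/2, -1/2]].
P⁻¹S = [[-1, 9], [-4, 0]].
W = (P⁻¹S)L⁻¹ = [[4, -5], [-2, -2]].

W = [[4, -5], [-2, -2]]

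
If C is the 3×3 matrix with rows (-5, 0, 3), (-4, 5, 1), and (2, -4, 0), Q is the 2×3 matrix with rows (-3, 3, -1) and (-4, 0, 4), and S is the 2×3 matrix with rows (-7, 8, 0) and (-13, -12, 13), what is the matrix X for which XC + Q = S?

XC = S − Q = [[-4, 5, 1], [-9, -12, 9]].
Right-multiplying both sides by C⁻¹ gives X = (S − Q)C⁻¹.
C has determinant -2; C⁻¹ = [[-2, 6, 15/2], [-1, 3, 7/2], [-3, 10, 25/2]].
X = (S − Q)C⁻¹ = [[0, 1, 0], [3, 0, 3]].

X = [[0, 1, 0], [3, 0, 3]]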